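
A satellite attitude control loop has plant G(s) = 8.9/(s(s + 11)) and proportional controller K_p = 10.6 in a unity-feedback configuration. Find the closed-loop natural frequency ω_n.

ω_n = 9.71 rad/s

The closed-loop denominator is s(s+11) + 10.6·8.9 = s² + 11s + 94.34.
Matching s² + 2ζω_n s + ω_n²: ω_n = √94.34 = 9.713 rad/s and 2ζω_n = 11, so ζ = 11/(2·9.713) = 0.566.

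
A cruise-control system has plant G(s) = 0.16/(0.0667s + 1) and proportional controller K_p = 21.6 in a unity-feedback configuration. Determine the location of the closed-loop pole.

Closed loop: T(s) = K_p·G/(1+K_p·G) = 3.456/(0.0667s + 1 + 3.456), with pole at s = −(1 + 3.456)/0.0667 = −66.81.

s = -66.81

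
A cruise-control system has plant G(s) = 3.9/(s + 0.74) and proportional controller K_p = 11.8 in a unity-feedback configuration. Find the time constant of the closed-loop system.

τ = 0.0214 s

Closed-loop transfer function: T(s) = K_p·G(s)/(1 + K_p·G(s)) = 46.02/(s + 0.74 + 46.02) = 46.02/(s + 46.76).
Time constant τ = 1/46.76 = 0.0214 s.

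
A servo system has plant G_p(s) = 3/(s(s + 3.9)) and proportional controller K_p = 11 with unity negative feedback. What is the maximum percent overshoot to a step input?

Closed-loop characteristic equation: s² + 3.9s + 33 = 0, so ω_n = 5.745 rad/s and ζ = 3.9/(2·5.745) = 0.3395.
%OS = 100·exp(−πζ/√(1−ζ²)) = 100·exp(−π·0.3395/√0.8848) = 32.2%.

32.2%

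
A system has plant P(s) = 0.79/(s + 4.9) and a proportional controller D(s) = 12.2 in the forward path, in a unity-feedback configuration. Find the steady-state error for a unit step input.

The loop is type 0. Static position error constant K_pos = D(0)·P(0) = 12.2·0.1612 = 1.967.
Steady-state error to a unit step: e_ss = 1/(1+K_pos) = 1/2.967 = 0.337.

0.337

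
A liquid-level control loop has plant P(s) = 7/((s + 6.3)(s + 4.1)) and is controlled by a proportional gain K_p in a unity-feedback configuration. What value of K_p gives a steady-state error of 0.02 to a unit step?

K_p = 181

Steady-state error for a unit step on this type-0 loop is 1/(1 + K_p·P(0)).
P(0) = 0.271. Require 1/(1 + K_p·0.271) = 0.02, so 1 + 0.271·K_p = 50.
K_p = (50 − 1)/0.271 = 181.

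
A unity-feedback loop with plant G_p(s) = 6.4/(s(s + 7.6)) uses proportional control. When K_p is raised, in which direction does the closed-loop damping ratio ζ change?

decrease

ζ = 7.6/(2√(6.4K_p)); increasing K_p raises the denominator, so ζ falls.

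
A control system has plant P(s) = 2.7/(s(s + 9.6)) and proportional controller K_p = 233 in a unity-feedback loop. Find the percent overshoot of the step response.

54.2%

From 1 + K_pP(s) = 0: s² + 9.6s + 629.1 = 0 ⇒ ω_n = 25.08, ζ = 0.1914.
%OS = 100·exp(−πζ/√(1−ζ²)) = 100·exp(−π·0.1914/√0.9634) = 54.2%.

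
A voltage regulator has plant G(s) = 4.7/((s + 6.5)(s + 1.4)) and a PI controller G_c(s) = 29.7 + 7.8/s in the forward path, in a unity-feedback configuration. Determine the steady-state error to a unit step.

0

The open loop G_c(s)G(s) has a pole at the origin (type 1), so the static position error constant is infinite and e_ss = 1/(1+∞) = 0.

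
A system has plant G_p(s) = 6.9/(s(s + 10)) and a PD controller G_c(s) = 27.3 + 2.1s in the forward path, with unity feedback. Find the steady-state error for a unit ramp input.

The loop has one pole at the origin (type 1). Velocity error constant K_v = lim_{s→0} s·G_c(s)G_p(s) = 27.3·6.9/10 = 18.84.
Steady-state error to a unit ramp: e_ss = 1/K_v = 0.0531.

0.0531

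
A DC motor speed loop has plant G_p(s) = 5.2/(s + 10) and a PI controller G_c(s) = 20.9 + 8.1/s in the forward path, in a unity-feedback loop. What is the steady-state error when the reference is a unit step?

The open loop G_c(s)G_p(s) has a pole at the origin (type 1), so the static position error constant is infinite and e_ss = 1/(1+∞) = 0.

0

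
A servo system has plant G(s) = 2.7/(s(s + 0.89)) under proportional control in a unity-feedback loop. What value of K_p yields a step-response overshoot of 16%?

From %OS = 100·exp(−πζ/√(1−ζ²)) = 16%, ζ = −ln(0.16)/√(π²+ln²(0.16)) = 0.5039.
Characteristic equation s² + 0.89s + 2.7K_p = 0 gives ζ = 0.89/(2√(2.7K_p)).
Setting ζ = 0.5039: √(2.7K_p) = 0.89/(2·0.5039) = 0.8832, so K_p = 0.78/2.7 = 0.289.

K_p = 0.289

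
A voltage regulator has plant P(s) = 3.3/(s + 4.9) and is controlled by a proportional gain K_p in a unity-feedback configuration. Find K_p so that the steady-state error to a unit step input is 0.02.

K_p = 72.8

The loop is type 0, so e_ss(step) = 1/(1 + K_pos) with K_pos = K_p·P(0).
P(0) = 0.6735. Require 1/(1 + K_p·0.6735) = 0.02, so 1 + 0.6735·K_p = 50.
K_p = (50 − 1)/0.6735 = 72.8.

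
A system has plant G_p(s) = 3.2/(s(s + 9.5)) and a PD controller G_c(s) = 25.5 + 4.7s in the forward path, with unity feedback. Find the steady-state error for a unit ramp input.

The loop has one pole at the origin (type 1). Velocity error constant K_v = lim_{s→0} s·G_c(s)G_p(s) = 25.5·3.2/9.5 = 8.589.
Steady-state error to a unit ramp: e_ss = 1/K_v = 0.116.

0.116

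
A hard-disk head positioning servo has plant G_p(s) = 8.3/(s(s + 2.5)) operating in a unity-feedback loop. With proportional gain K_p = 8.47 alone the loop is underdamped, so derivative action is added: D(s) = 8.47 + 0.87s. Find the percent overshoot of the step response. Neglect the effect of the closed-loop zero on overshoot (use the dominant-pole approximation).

Forward path: (8.47 + 0.87s)·8.3/(s(s+2.5)). The closed-loop characteristic equation is s² + (2.5 + 8.3·0.87)s + 8.3·8.47 = 0.
That is s² + 9.721s + 70.3 = 0, so ω_n = 8.385 rad/s and ζ = 9.721/(2·8.385) = 0.5797.
%OS = 100·exp(−πζ/√(1−ζ²)) = 10.7%.

10.7%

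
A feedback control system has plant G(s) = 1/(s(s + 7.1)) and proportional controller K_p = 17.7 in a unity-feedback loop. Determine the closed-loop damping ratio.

1 + K_p·G(s) = 0 gives s² + 7.1s + 17.7 = 0.
Matching s² + 2ζω_n s + ω_n²: ω_n = √17.7 = 4.207 rad/s and 2ζω_n = 7.1, so ζ = 7.1/(2·4.207) = 0.844.

ζ = 0.844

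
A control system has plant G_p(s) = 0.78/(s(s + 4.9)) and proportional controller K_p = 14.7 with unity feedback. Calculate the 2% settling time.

From 1 + K_pG_p(s) = 0: s² + 4.9s + 11.47 = 0 ⇒ ω_n = 3.386, ζ = 0.7235.
2% settling time T_s ≈ 4/(ζω_n) = 4/2.45 = 1.63 s.

T_s ≈ 1.63 s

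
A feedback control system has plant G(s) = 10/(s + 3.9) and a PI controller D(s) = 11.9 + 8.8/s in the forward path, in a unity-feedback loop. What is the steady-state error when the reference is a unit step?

0

The open loop D(s)G(s) has a pole at the origin (type 1), so the static position error constant is infinite and e_ss = 1/(1+∞) = 0.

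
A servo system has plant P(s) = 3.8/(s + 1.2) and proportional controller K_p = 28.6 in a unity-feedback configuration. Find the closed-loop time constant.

Closed-loop transfer function: T(s) = K_p·P(s)/(1 + K_p·P(s)) = 108.7/(s + 1.2 + 108.7) = 108.7/(s + 109.9).
Time constant τ = 1/109.9 = 0.0091 s.

τ = 0.0091 s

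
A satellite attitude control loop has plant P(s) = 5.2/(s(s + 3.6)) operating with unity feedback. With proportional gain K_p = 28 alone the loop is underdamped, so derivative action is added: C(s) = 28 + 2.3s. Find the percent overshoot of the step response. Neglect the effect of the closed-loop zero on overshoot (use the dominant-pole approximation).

Forward path: (28 + 2.3s)·5.2/(s(s+3.6)). The closed-loop characteristic equation is s² + (3.6 + 5.2·2.3)s + 5.2·28 = 0.
That is s² + 15.56s + 145.6 = 0, so ω_n = 12.07 rad/s and ζ = 15.56/(2·12.07) = 0.6448.
%OS = 100·exp(−πζ/√(1−ζ²)) = 7.07%.

7.07%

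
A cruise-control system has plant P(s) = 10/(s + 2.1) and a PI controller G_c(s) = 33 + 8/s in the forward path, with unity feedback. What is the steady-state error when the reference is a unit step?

The open loop G_c(s)P(s) has a pole at the origin (type 1), so the static position error constant is infinite and e_ss = 1/(1+∞) = 0.

0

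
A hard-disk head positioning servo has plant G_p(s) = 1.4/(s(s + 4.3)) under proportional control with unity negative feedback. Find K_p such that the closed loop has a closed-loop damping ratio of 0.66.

Closed-loop characteristic equation: s² + 4.3s + K_p·1.4 = 0.
So ω_n = √(1.4K_p) and 2ζω_n = 4.3, giving ζ = 4.3/(2√(1.4K_p)).
Setting ζ = 0.66: √(1.4K_p) = 4.3/(2·0.66) = 3.258, so K_p = 10.61/1.4 = 7.58.

K_p = 7.58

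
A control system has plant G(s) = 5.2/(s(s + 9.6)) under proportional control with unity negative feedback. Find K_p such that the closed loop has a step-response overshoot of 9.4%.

From %OS = 100·exp(−πζ/√(1−ζ²)) = 9.4%, ζ = −ln(0.094)/√(π²+ln²(0.094)) = 0.6013.
Characteristic equation s² + 9.6s + 5.2K_p = 0 gives ζ = 9.6/(2√(5.2K_p)).
Setting ζ = 0.6013: √(5.2K_p) = 9.6/(2·0.6013) = 7.982, so K_p = 63.71/5.2 = 12.3.

K_p = 12.3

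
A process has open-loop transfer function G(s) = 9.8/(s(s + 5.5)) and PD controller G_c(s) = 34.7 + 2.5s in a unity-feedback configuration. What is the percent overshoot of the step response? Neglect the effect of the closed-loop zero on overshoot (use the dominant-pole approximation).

Forward path: (34.7 + 2.5s)·9.8/(s(s+5.5)). The closed-loop characteristic equation is s² + (5.5 + 9.8·2.5)s + 9.8·34.7 = 0.
That is s² + 30s + 340.1 = 0, so ω_n = 18.44 rad/s and ζ = 30/(2·18.44) = 0.8134.
%OS = 100·exp(−πζ/√(1−ζ²)) = 1.24%.

1.24%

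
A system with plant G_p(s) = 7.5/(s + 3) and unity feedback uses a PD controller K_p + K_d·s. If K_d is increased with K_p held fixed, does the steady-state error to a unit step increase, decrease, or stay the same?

unchanged

At s = 0 the derivative term contributes nothing: C(0) = K_p regardless of K_d, so K_pos = K_p·G_p(0) and e_ss are unchanged.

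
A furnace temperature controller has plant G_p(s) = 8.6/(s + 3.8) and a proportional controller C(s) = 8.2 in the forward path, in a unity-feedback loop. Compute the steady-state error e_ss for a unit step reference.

The loop is type 0. Static position error constant K_pos = C(0)·G_p(0) = 8.2·2.263 = 18.56.
Steady-state error to a unit step: e_ss = 1/(1+K_pos) = 1/19.56 = 0.0511.

0.0511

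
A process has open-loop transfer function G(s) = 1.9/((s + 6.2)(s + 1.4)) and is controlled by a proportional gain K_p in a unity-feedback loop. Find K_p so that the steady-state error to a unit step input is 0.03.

K_p = 148

The loop is type 0, so e_ss(step) = 1/(1 + K_pos) with K_pos = K_p·G(0).
G(0) = 0.2189. Require 1/(1 + K_p·0.2189) = 0.03, so 1 + 0.2189·K_p = 33.33.
K_p = (33.33 − 1)/0.2189 = 148.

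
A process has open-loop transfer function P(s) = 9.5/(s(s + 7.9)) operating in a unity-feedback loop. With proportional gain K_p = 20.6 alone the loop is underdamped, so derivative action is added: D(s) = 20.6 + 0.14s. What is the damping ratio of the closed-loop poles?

Forward path: (20.6 + 0.14s)·9.5/(s(s+7.9)). The closed-loop characteristic equation is s² + (7.9 + 9.5·0.14)s + 9.5·20.6 = 0.
That is s² + 9.23s + 195.7 = 0, so ω_n = 13.99 rad/s and ζ = 9.23/(2·13.99) = 0.3299.

ζ = 0.33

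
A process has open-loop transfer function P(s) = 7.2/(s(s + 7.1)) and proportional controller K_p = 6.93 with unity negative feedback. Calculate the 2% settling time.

From 1 + K_pP(s) = 0: s² + 7.1s + 49.9 = 0 ⇒ ω_n = 7.064, ζ = 0.5026.
2% settling time T_s ≈ 4/(ζω_n) = 4/3.55 = 1.13 s.

T_s ≈ 1.13 s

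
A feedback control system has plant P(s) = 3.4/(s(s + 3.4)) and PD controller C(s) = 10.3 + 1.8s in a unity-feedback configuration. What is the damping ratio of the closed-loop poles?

ζ = 0.804

Forward path: (10.3 + 1.8s)·3.4/(s(s+3.4)). The closed-loop characteristic equation is s² + (3.4 + 3.4·1.8)s + 3.4·10.3 = 0.
That is s² + 9.52s + 35.02 = 0, so ω_n = 5.918 rad/s and ζ = 9.52/(2·5.918) = 0.8044.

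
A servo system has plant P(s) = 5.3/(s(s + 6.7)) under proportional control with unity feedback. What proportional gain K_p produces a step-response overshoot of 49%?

From %OS = 100·exp(−πζ/√(1−ζ²)) = 49%, ζ = −ln(0.49)/√(π²+ln²(0.49)) = 0.2214.
Characteristic equation s² + 6.7s + 5.3K_p = 0 gives ζ = 6.7/(2√(5.3K_p)).
Setting ζ = 0.2214: √(5.3K_p) = 6.7/(2·0.2214) = 15.13, so K_p = 228.9/5.3 = 43.2.

K_p = 43.2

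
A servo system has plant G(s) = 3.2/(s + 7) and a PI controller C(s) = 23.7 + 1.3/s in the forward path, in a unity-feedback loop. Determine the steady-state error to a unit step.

The open loop C(s)G(s) has a pole at the origin (type 1), so the static position error constant is infinite and e_ss = 1/(1+∞) = 0.

0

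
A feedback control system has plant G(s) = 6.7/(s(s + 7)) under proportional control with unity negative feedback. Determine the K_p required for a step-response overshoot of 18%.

K_p = 7.97

From %OS = 100·exp(−πζ/√(1−ζ²)) = 18%, ζ = −ln(0.18)/√(π²+ln²(0.18)) = 0.4791.
Characteristic equation s² + 7s + 6.7K_p = 0 gives ζ = 7/(2√(6.7K_p)).
Setting ζ = 0.4791: √(6.7K_p) = 7/(2·0.4791) = 7.305, so K_p = 53.37/6.7 = 7.97.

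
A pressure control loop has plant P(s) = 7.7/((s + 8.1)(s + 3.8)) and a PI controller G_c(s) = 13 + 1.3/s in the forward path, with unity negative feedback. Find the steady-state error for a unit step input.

The open loop G_c(s)P(s) has a pole at the origin (type 1), so the static position error constant is infinite and e_ss = 1/(1+∞) = 0.

0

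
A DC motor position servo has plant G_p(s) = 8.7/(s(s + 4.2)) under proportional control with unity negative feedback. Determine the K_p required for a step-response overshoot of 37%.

From %OS = 100·exp(−πζ/√(1−ζ²)) = 37%, ζ = −ln(0.37)/√(π²+ln²(0.37)) = 0.3017.
Characteristic equation s² + 4.2s + 8.7K_p = 0 gives ζ = 4.2/(2√(8.7K_p)).
Setting ζ = 0.3017: √(8.7K_p) = 4.2/(2·0.3017) = 6.96, so K_p = 48.44/8.7 = 5.57.

K_p = 5.57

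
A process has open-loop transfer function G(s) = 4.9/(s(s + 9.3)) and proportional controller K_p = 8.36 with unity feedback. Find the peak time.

Closed-loop characteristic equation: s² + 9.3s + 40.96 = 0, so ω_n = 6.4 rad/s and ζ = 9.3/(2·6.4) = 0.7265.
Damped frequency ω_d = ω_n√(1−ζ²) = 4.398 rad/s, so peak time T_p = π/ω_d = 0.714 s.

T_p = 0.714 s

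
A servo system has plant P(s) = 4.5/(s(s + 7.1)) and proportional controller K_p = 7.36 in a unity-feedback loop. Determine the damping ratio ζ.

ζ = 0.617

1 + K_p·P(s) = 0 gives s² + 7.1s + 33.12 = 0.
So ω_n² = 33.12 ⇒ ω_n = 5.755 rad/s, and ζ = 7.1/(2ω_n) = 0.617.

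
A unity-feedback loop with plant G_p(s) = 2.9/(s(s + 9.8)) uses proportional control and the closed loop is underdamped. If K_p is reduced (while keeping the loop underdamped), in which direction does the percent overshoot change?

ζ = 9.8/(2√(2.9K_p)) rises as K_p falls; higher damping means less overshoot.

decrease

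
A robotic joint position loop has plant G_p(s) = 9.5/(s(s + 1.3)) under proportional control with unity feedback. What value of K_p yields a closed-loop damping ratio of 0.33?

K_p = 0.408

Closed-loop characteristic equation: s² + 1.3s + K_p·9.5 = 0.
So ω_n = √(9.5K_p) and 2ζω_n = 1.3, giving ζ = 1.3/(2√(9.5K_p)).
Setting ζ = 0.33: √(9.5K_p) = 1.3/(2·0.33) = 1.97, so K_p = 3.88/9.5 = 0.408.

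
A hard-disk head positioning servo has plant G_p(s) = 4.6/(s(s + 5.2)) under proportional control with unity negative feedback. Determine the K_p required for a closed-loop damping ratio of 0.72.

K_p = 2.83

Closed-loop characteristic equation: s² + 5.2s + K_p·4.6 = 0.
So ω_n = √(4.6K_p) and 2ζω_n = 5.2, giving ζ = 5.2/(2√(4.6K_p)).
Setting ζ = 0.72: √(4.6K_p) = 5.2/(2·0.72) = 3.611, so K_p = 13.04/4.6 = 2.83.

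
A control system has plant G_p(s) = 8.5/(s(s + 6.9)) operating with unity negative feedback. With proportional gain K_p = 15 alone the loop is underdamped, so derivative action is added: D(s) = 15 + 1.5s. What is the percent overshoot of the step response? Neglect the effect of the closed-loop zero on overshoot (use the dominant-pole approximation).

Forward path: (15 + 1.5s)·8.5/(s(s+6.9)). The closed-loop characteristic equation is s² + (6.9 + 8.5·1.5)s + 8.5·15 = 0.
That is s² + 19.65s + 127.5 = 0, so ω_n = 11.29 rad/s and ζ = 19.65/(2·11.29) = 0.8701.
%OS = 100·exp(−πζ/√(1−ζ²)) = 0.39%.

0.39%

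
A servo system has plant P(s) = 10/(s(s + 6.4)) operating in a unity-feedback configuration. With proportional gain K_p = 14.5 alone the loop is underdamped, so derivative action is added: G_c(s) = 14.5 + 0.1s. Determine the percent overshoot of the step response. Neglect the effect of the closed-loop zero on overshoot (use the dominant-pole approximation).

36.3%

Forward path: (14.5 + 0.1s)·10/(s(s+6.4)). The closed-loop characteristic equation is s² + (6.4 + 10·0.1)s + 10·14.5 = 0.
That is s² + 7.4s + 145 = 0, so ω_n = 12.04 rad/s and ζ = 7.4/(2·12.04) = 0.3073.
%OS = 100·exp(−πζ/√(1−ζ²)) = 36.3%.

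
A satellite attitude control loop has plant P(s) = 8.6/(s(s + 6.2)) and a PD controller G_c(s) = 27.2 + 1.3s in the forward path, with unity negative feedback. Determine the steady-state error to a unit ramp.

The loop has one pole at the origin (type 1). Velocity error constant K_v = lim_{s→0} s·G_c(s)P(s) = 27.2·8.6/6.2 = 37.73.
Steady-state error to a unit ramp: e_ss = 1/K_v = 0.0265.

0.0265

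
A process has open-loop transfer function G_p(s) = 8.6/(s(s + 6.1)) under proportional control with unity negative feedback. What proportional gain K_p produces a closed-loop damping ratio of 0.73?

K_p = 2.03

Closed-loop characteristic equation: s² + 6.1s + K_p·8.6 = 0.
So ω_n = √(8.6K_p) and 2ζω_n = 6.1, giving ζ = 6.1/(2√(8.6K_p)).
Setting ζ = 0.73: √(8.6K_p) = 6.1/(2·0.73) = 4.178, so K_p = 17.46/8.6 = 2.03.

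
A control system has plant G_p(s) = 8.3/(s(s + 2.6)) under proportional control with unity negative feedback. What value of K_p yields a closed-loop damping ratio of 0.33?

Closed-loop characteristic equation: s² + 2.6s + K_p·8.3 = 0.
So ω_n = √(8.3K_p) and 2ζω_n = 2.6, giving ζ = 2.6/(2√(8.3K_p)).
Setting ζ = 0.33: √(8.3K_p) = 2.6/(2·0.33) = 3.939, so K_p = 15.52/8.3 = 1.87.

K_p = 1.87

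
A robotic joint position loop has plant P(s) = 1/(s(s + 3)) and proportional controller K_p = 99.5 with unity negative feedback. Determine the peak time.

T_p = 0.319 s

The closed-loop denominator s² + 3s + 99.5 gives ω_n = √99.5 = 9.975 and ζ = 3/(2ω_n) = 0.1504.
Damped frequency ω_d = ω_n√(1−ζ²) = 9.862 rad/s, so peak time T_p = π/ω_d = 0.319 s.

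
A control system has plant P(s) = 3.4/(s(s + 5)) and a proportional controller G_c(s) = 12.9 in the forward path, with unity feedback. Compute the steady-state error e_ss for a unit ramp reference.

0.114

The loop has one pole at the origin (type 1). Velocity error constant K_v = lim_{s→0} s·G_c(s)P(s) = 12.9·3.4/5 = 8.772.
Steady-state error to a unit ramp: e_ss = 1/K_v = 0.114.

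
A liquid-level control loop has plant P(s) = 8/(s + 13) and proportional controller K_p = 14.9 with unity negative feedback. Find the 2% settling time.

Closed-loop transfer function: T(s) = K_p·P(s)/(1 + K_p·P(s)) = 119.2/(s + 13 + 119.2) = 119.2/(s + 132.2).
Time constant τ = 1/132.2 = 0.007564 s, so the 2% settling time is about 4τ = 0.0303 s.

T_s ≈ 0.0303 s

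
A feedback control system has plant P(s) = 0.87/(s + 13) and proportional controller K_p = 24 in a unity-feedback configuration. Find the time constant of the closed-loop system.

Closed-loop transfer function: T(s) = K_p·P(s)/(1 + K_p·P(s)) = 20.88/(s + 13 + 20.88) = 20.88/(s + 33.88).
Time constant τ = 1/33.88 = 0.0295 s.

τ = 0.0295 s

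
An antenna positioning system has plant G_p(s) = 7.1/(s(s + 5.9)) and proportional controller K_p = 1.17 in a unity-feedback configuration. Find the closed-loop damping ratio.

ζ = 1.02

The closed-loop denominator is s(s+5.9) + 1.17·7.1 = s² + 5.9s + 8.307.
So ω_n² = 8.307 ⇒ ω_n = 2.882 rad/s, and ζ = 5.9/(2ω_n) = 1.02.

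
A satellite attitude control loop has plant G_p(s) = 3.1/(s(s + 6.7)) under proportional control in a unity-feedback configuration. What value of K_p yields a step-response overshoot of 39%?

K_p = 43.9

From %OS = 100·exp(−πζ/√(1−ζ²)) = 39%, ζ = −ln(0.39)/√(π²+ln²(0.39)) = 0.2871.
Characteristic equation s² + 6.7s + 3.1K_p = 0 gives ζ = 6.7/(2√(3.1K_p)).
Setting ζ = 0.2871: √(3.1K_p) = 6.7/(2·0.2871) = 11.67, so K_p = 136.1/3.1 = 43.9.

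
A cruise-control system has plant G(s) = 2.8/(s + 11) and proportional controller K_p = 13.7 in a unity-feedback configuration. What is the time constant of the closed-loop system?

Closed-loop transfer function: T(s) = K_p·G(s)/(1 + K_p·G(s)) = 38.36/(s + 11 + 38.36) = 38.36/(s + 49.36).
Time constant τ = 1/49.36 = 0.0203 s.

τ = 0.0203 s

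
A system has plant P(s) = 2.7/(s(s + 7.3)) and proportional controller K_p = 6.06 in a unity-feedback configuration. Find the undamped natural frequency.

With unity feedback the closed-loop characteristic equation is s² + 7.3s + 6.06·2.7 = s² + 7.3s + 16.36 = 0.
So ω_n² = 16.36 ⇒ ω_n = 4.045 rad/s, and ζ = 7.3/(2ω_n) = 0.902.

ω_n = 4.04 rad/s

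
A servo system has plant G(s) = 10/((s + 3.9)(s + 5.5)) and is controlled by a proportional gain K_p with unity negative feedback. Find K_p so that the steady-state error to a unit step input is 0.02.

Steady-state error for a unit step on this type-0 loop is 1/(1 + K_p·G(0)).
G(0) = 0.4662. Require 1/(1 + K_p·0.4662) = 0.02, so 1 + 0.4662·K_p = 50.
K_p = (50 − 1)/0.4662 = 105.

K_p = 105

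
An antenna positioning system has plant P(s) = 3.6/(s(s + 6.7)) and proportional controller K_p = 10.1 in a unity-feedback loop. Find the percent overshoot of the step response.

12.3%

From 1 + K_pP(s) = 0: s² + 6.7s + 36.36 = 0 ⇒ ω_n = 6.03, ζ = 0.5556.
%OS = 100·exp(−πζ/√(1−ζ²)) = 100·exp(−π·0.5556/√0.6914) = 12.3%.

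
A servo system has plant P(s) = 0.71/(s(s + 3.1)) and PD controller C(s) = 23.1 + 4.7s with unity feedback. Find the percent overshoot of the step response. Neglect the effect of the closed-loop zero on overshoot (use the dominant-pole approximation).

1.64%

Forward path: (23.1 + 4.7s)·0.71/(s(s+3.1)). The closed-loop characteristic equation is s² + (3.1 + 0.71·4.7)s + 0.71·23.1 = 0.
That is s² + 6.437s + 16.4 = 0, so ω_n = 4.05 rad/s and ζ = 6.437/(2·4.05) = 0.7947.
%OS = 100·exp(−πζ/√(1−ζ²)) = 1.64%.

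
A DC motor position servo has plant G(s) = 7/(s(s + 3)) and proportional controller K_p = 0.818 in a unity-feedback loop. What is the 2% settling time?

T_s ≈ 2.67 s

Closed-loop characteristic equation: s² + 3s + 5.726 = 0, so ω_n = 2.393 rad/s and ζ = 3/(2·2.393) = 0.6269.
2% settling time T_s ≈ 4/(ζω_n) = 4/1.5 = 2.67 s.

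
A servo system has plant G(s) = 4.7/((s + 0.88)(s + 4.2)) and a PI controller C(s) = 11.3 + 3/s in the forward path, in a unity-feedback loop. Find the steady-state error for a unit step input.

0

The open loop C(s)G(s) has a pole at the origin (type 1), so the static position error constant is infinite and e_ss = 1/(1+∞) = 0.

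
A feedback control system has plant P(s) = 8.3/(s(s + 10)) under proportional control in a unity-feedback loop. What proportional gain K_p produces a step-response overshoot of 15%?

From %OS = 100·exp(−πζ/√(1−ζ²)) = 15%, ζ = −ln(0.15)/√(π²+ln²(0.15)) = 0.5169.
Characteristic equation s² + 10s + 8.3K_p = 0 gives ζ = 10/(2√(8.3K_p)).
Setting ζ = 0.5169: √(8.3K_p) = 10/(2·0.5169) = 9.672, so K_p = 93.56/8.3 = 11.3.

K_p = 11.3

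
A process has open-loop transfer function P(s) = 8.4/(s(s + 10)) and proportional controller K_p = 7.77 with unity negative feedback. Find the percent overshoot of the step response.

8.41%

The closed-loop denominator s² + 10s + 65.27 gives ω_n = √65.27 = 8.079 and ζ = 10/(2ω_n) = 0.6189.
%OS = 100·exp(−πζ/√(1−ζ²)) = 100·exp(−π·0.6189/√0.617) = 8.41%.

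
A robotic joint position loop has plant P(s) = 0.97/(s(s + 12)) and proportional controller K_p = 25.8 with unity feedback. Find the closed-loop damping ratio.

ζ = 1.2

1 + K_p·P(s) = 0 gives s² + 12s + 25.03 = 0.
So ω_n² = 25.03 ⇒ ω_n = 5.003 rad/s, and ζ = 12/(2ω_n) = 1.2.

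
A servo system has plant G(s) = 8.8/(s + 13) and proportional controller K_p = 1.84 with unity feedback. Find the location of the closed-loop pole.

s = -29.19

Closed-loop transfer function: T(s) = K_p·G(s)/(1 + K_p·G(s)) = 16.19/(s + 13 + 16.19) = 16.19/(s + 29.19).
The closed-loop pole is at s = −29.19.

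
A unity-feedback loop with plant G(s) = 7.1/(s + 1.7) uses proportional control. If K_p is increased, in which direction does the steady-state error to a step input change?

decrease

The position error constant K_pos = K_p·G(0) grows with K_p, and e_ss = 1/(1+K_pos) falls.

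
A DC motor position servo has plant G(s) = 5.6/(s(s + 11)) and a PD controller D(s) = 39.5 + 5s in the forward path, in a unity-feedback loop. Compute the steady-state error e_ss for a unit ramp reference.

The loop has one pole at the origin (type 1). Velocity error constant K_v = lim_{s→0} s·D(s)G(s) = 39.5·5.6/11 = 20.11.
Steady-state error to a unit ramp: e_ss = 1/K_v = 0.0497.

0.0497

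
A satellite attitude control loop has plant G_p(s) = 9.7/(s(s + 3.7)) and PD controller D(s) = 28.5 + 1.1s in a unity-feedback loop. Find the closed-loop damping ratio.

Forward path: (28.5 + 1.1s)·9.7/(s(s+3.7)). The closed-loop characteristic equation is s² + (3.7 + 9.7·1.1)s + 9.7·28.5 = 0.
That is s² + 14.37s + 276.4 = 0, so ω_n = 16.63 rad/s and ζ = 14.37/(2·16.63) = 0.4321.

ζ = 0.432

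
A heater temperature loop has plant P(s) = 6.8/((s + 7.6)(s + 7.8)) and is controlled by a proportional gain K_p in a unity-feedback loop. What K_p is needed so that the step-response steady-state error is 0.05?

The loop is type 0, so e_ss(step) = 1/(1 + K_pos) with K_pos = K_p·P(0).
P(0) = 0.1147. Require 1/(1 + K_p·0.1147) = 0.05, so 1 + 0.1147·K_p = 20.
K_p = (20 − 1)/0.1147 = 166.

K_p = 166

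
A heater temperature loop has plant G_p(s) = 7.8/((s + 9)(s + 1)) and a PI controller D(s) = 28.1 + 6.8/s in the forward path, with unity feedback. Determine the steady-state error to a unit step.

0

The open loop D(s)G_p(s) has a pole at the origin (type 1), so the static position error constant is infinite and e_ss = 1/(1+∞) = 0.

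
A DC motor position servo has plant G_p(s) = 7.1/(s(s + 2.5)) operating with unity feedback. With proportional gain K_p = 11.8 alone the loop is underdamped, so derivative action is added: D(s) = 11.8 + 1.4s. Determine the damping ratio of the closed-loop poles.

Forward path: (11.8 + 1.4s)·7.1/(s(s+2.5)). The closed-loop characteristic equation is s² + (2.5 + 7.1·1.4)s + 7.1·11.8 = 0.
That is s² + 12.44s + 83.78 = 0, so ω_n = 9.153 rad/s and ζ = 12.44/(2·9.153) = 0.6795.

ζ = 0.68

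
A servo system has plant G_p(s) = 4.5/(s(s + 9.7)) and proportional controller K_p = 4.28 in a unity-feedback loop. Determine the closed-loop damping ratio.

ζ = 1.11

The closed-loop denominator is s(s+9.7) + 4.28·4.5 = s² + 9.7s + 19.26.
Matching s² + 2ζω_n s + ω_n²: ω_n = √19.26 = 4.389 rad/s and 2ζω_n = 9.7, so ζ = 9.7/(2·4.389) = 1.11.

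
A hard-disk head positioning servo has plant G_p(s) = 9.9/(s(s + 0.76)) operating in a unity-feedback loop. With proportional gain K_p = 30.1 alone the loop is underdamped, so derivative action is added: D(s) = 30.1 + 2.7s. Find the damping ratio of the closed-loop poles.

ζ = 0.796

Forward path: (30.1 + 2.7s)·9.9/(s(s+0.76)). The closed-loop characteristic equation is s² + (0.76 + 9.9·2.7)s + 9.9·30.1 = 0.
That is s² + 27.49s + 298 = 0, so ω_n = 17.26 rad/s and ζ = 27.49/(2·17.26) = 0.7962.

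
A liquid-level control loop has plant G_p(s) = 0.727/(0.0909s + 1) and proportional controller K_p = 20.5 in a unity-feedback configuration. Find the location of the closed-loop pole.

s = -175

Closed loop: T(s) = K_p·G_p/(1+K_p·G_p) = 14.9/(0.0909s + 1 + 14.9), with pole at s = −(1 + 14.9)/0.0909 = −175.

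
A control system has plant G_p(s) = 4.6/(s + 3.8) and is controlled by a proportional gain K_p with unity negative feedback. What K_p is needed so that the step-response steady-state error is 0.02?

K_p = 40.5

Steady-state error for a unit step on this type-0 loop is 1/(1 + K_p·G_p(0)).
G_p(0) = 1.211. Require 1/(1 + K_p·1.211) = 0.02, so 1 + 1.211·K_p = 50.
K_p = (50 − 1)/1.211 = 40.5.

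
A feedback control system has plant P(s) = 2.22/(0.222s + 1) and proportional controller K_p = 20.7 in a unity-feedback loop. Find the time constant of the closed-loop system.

Closed loop: T(s) = K_p·P/(1+K_p·P) = 45.95/(0.222s + 1 + 45.95), with pole at s = −(1 + 45.95)/0.222 = −211.5.
Closed-loop time constant τ = 1/211.5 = 0.00473 s.

τ = 0.00473 s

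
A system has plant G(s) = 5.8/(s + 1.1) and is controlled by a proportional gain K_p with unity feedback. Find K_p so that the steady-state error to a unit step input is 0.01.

K_p = 18.8

For a type-0 loop with proportional control, e_ss = 1/(1 + K_p·G(0)).
G(0) = 5.273. Require 1/(1 + K_p·5.273) = 0.01, so 1 + 5.273·K_p = 100.
K_p = (100 − 1)/5.273 = 18.8.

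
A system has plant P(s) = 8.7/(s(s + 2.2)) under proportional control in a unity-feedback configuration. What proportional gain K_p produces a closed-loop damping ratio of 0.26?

K_p = 2.06

Closed-loop characteristic equation: s² + 2.2s + K_p·8.7 = 0.
So ω_n = √(8.7K_p) and 2ζω_n = 2.2, giving ζ = 2.2/(2√(8.7K_p)).
Setting ζ = 0.26: √(8.7K_p) = 2.2/(2·0.26) = 4.231, so K_p = 17.9/8.7 = 2.06.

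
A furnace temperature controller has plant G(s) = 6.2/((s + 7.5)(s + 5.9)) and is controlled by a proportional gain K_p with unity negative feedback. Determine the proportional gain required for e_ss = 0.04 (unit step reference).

For a type-0 loop with proportional control, e_ss = 1/(1 + K_p·G(0)).
G(0) = 0.1401. Require 1/(1 + K_p·0.1401) = 0.04, so 1 + 0.1401·K_p = 25.
K_p = (25 − 1)/0.1401 = 171.

K_p = 171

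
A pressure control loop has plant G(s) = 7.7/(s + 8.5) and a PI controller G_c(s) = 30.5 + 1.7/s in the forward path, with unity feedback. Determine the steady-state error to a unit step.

The open loop G_c(s)G(s) has a pole at the origin (type 1), so the static position error constant is infinite and e_ss = 1/(1+∞) = 0.

0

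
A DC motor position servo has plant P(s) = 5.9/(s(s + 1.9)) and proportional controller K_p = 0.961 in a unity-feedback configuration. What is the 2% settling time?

The closed-loop denominator s² + 1.9s + 5.67 gives ω_n = √5.67 = 2.381 and ζ = 1.9/(2ω_n) = 0.399.
2% settling time T_s ≈ 4/(ζω_n) = 4/0.95 = 4.21 s.

T_s ≈ 4.21 s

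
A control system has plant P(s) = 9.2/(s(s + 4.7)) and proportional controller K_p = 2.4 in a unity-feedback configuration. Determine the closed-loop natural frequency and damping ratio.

With unity feedback the closed-loop characteristic equation is s² + 4.7s + 2.4·9.2 = s² + 4.7s + 22.08 = 0.
So ω_n² = 22.08 ⇒ ω_n = 4.699 rad/s, and ζ = 4.7/(2ω_n) = 0.5.

ω_n = 4.7 rad/s, ζ = 0.5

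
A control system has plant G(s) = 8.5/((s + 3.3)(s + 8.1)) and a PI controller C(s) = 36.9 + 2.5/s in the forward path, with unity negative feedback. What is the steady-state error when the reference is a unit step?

The open loop C(s)G(s) has a pole at the origin (type 1), so the static position error constant is infinite and e_ss = 1/(1+∞) = 0.

0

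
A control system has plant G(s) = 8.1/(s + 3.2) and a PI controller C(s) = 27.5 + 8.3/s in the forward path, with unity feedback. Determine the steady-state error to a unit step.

The open loop C(s)G(s) has a pole at the origin (type 1), so the static position error constant is infinite and e_ss = 1/(1+∞) = 0.

0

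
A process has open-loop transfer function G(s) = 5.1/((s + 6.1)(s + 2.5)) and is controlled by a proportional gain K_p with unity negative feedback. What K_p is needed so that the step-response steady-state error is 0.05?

For a type-0 loop with proportional control, e_ss = 1/(1 + K_p·G(0)).
G(0) = 0.3344. Require 1/(1 + K_p·0.3344) = 0.05, so 1 + 0.3344·K_p = 20.
K_p = (20 − 1)/0.3344 = 56.8.

K_p = 56.8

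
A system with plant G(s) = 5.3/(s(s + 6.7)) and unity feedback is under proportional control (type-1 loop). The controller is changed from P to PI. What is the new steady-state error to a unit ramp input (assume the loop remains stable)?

The integrator raises the loop to type 2, so K_v → ∞ and e_ss to a ramp is zero.

0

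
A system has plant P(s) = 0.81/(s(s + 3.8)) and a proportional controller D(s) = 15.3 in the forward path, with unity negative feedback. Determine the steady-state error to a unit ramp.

The loop has one pole at the origin (type 1). Velocity error constant K_v = lim_{s→0} s·D(s)P(s) = 15.3·0.81/3.8 = 3.261.
Steady-state error to a unit ramp: e_ss = 1/K_v = 0.307.

0.307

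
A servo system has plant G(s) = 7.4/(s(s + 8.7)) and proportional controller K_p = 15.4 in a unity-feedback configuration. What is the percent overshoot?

24.6%

Closed-loop characteristic equation: s² + 8.7s + 114 = 0, so ω_n = 10.68 rad/s and ζ = 8.7/(2·10.68) = 0.4075.
%OS = 100·exp(−πζ/√(1−ζ²)) = 100·exp(−π·0.4075/√0.834) = 24.6%.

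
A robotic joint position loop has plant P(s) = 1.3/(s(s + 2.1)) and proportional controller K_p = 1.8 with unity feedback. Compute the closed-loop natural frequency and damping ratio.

ω_n = 1.53 rad/s, ζ = 0.686

The closed-loop denominator is s(s+2.1) + 1.8·1.3 = s² + 2.1s + 2.34.
Matching s² + 2ζω_n s + ω_n²: ω_n = √2.34 = 1.53 rad/s and 2ζω_n = 2.1, so ζ = 2.1/(2·1.53) = 0.686.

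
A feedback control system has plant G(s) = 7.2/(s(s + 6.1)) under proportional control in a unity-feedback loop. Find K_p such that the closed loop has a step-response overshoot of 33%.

K_p = 11.7

From %OS = 100·exp(−πζ/√(1−ζ²)) = 33%, ζ = −ln(0.33)/√(π²+ln²(0.33)) = 0.3328.
Characteristic equation s² + 6.1s + 7.2K_p = 0 gives ζ = 6.1/(2√(7.2K_p)).
Setting ζ = 0.3328: √(7.2K_p) = 6.1/(2·0.3328) = 9.165, so K_p = 84/7.2 = 11.7.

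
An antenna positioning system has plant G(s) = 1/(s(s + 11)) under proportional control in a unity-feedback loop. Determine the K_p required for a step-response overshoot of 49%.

K_p = 617

From %OS = 100·exp(−πζ/√(1−ζ²)) = 49%, ζ = −ln(0.49)/√(π²+ln²(0.49)) = 0.2214.
Characteristic equation s² + 11s + 1K_p = 0 gives ζ = 11/(2√(1K_p)).
Setting ζ = 0.2214: √(1K_p) = 11/(2·0.2214) = 24.84, so K_p = 617/1 = 617.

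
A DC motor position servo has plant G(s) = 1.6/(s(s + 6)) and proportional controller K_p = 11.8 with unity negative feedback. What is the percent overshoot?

From 1 + K_pG(s) = 0: s² + 6s + 18.88 = 0 ⇒ ω_n = 4.345, ζ = 0.6904.
%OS = 100·exp(−πζ/√(1−ζ²)) = 100·exp(−π·0.6904/√0.5233) = 4.99%.

4.99%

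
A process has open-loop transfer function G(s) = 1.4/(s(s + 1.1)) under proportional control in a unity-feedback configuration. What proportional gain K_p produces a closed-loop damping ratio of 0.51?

Closed-loop characteristic equation: s² + 1.1s + K_p·1.4 = 0.
So ω_n = √(1.4K_p) and 2ζω_n = 1.1, giving ζ = 1.1/(2√(1.4K_p)).
Setting ζ = 0.51: √(1.4K_p) = 1.1/(2·0.51) = 1.078, so K_p = 1.163/1.4 = 0.831.

K_p = 0.831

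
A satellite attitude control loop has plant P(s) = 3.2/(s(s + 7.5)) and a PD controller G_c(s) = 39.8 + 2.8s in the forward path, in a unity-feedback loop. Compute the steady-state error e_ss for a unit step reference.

0

The open loop G_c(s)P(s) has a pole at the origin (type 1), so the static position error constant is infinite and e_ss = 1/(1+∞) = 0.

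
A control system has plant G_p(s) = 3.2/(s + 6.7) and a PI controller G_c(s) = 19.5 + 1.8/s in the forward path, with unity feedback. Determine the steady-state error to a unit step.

0

The open loop G_c(s)G_p(s) has a pole at the origin (type 1), so the static position error constant is infinite and e_ss = 1/(1+∞) = 0.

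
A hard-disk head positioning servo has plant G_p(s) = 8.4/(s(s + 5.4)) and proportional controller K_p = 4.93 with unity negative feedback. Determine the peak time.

The closed-loop denominator s² + 5.4s + 41.41 gives ω_n = √41.41 = 6.435 and ζ = 5.4/(2ω_n) = 0.4196.
Damped frequency ω_d = ω_n√(1−ζ²) = 5.841 rad/s, so peak time T_p = π/ω_d = 0.538 s.

T_p = 0.538 s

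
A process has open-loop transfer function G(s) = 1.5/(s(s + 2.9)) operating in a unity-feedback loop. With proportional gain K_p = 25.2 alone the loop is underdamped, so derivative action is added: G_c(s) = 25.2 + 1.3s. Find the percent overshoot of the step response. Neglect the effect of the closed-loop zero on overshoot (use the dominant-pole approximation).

26%

Forward path: (25.2 + 1.3s)·1.5/(s(s+2.9)). The closed-loop characteristic equation is s² + (2.9 + 1.5·1.3)s + 1.5·25.2 = 0.
That is s² + 4.85s + 37.8 = 0, so ω_n = 6.148 rad/s and ζ = 4.85/(2·6.148) = 0.3944.
%OS = 100·exp(−πζ/√(1−ζ²)) = 26%.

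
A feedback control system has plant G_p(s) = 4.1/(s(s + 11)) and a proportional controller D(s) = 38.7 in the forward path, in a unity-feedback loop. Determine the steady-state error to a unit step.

0

The open loop D(s)G_p(s) has a pole at the origin (type 1), so the static position error constant is infinite and e_ss = 1/(1+∞) = 0.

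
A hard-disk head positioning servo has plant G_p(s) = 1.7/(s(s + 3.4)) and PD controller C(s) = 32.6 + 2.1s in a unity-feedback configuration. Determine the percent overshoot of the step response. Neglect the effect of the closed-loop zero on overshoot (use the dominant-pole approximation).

Forward path: (32.6 + 2.1s)·1.7/(s(s+3.4)). The closed-loop characteristic equation is s² + (3.4 + 1.7·2.1)s + 1.7·32.6 = 0.
That is s² + 6.97s + 55.42 = 0, so ω_n = 7.444 rad/s and ζ = 6.97/(2·7.444) = 0.4681.
%OS = 100·exp(−πζ/√(1−ζ²)) = 18.9%.

18.9%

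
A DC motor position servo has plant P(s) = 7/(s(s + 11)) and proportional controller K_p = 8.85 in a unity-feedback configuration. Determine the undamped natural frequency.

The closed-loop denominator is s(s+11) + 8.85·7 = s² + 11s + 61.95.
Matching s² + 2ζω_n s + ω_n²: ω_n = √61.95 = 7.871 rad/s and 2ζω_n = 11, so ζ = 11/(2·7.871) = 0.699.

ω_n = 7.87 rad/s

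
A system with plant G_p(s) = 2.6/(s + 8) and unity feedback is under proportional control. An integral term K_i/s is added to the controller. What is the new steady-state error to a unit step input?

The integrator makes K_pos = lim_{s→0} C(s)G(s) infinite, so e_ss = 1/(1+K_pos) = 0.

0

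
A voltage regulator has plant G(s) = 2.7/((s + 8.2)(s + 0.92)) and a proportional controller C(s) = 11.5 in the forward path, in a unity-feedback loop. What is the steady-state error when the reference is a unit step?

0.195

The loop is type 0. Static position error constant K_pos = C(0)·G(0) = 11.5·0.3579 = 4.116.
Steady-state error to a unit step: e_ss = 1/(1+K_pos) = 1/5.116 = 0.195.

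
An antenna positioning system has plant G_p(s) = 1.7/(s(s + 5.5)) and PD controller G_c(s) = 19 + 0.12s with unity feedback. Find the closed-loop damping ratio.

ζ = 0.502

Forward path: (19 + 0.12s)·1.7/(s(s+5.5)). The closed-loop characteristic equation is s² + (5.5 + 1.7·0.12)s + 1.7·19 = 0.
That is s² + 5.704s + 32.3 = 0, so ω_n = 5.683 rad/s and ζ = 5.704/(2·5.683) = 0.5018.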